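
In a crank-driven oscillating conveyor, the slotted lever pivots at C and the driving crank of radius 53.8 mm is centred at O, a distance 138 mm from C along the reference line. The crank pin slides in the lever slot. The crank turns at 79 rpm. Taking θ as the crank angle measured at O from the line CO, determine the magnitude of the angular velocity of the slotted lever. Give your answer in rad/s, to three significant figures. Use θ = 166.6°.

4.78

ω = 8.273 rad/s (from 79 rpm).
Crank pin A relative to C: A = (d + r cosθ, r sinθ); lever angle φ = atan2(r sinθ, d + r cosθ).
Differentiating tanφ: φ̇ = rω(d cosθ + r)/(d² + r² + 2dr cosθ).
d² + r² + 2dr cosθ = |CA|² = 0.00749389 m²;  d cosθ + r = -0.080443 m.
|ω_lever| = |0.0538·8.273·-0.080443| / 0.00749389 = 4.7777 rad/s.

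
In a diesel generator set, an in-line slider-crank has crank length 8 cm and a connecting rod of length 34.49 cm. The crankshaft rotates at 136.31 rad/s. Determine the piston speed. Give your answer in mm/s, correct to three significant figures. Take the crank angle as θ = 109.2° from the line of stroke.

9490

ω = 136.3 rad/s
For an in-line slider-crank, x = r cosθ + √(L² − r² sin²θ), so v = −rω sinθ·[1 + r cosθ/√(L² − r² sin²θ)].
With r = 0.08 m, L = 0.3449 m, θ = 109.2°: √(L² − r² sin²θ) = 0.33652 m.
v = −0.08·136.3·0.94438·[1 + 0.08·-0.32887/0.33652] = -9.4931 m/s.
|v| = 9.4931 m/s = 9493.1 mm/s.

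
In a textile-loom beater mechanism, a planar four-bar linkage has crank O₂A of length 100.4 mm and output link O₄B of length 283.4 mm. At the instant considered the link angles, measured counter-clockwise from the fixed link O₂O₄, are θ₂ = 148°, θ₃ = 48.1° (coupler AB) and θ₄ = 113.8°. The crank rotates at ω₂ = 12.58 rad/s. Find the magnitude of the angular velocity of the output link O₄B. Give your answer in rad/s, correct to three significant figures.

4.82

ω₂ = 12.58 rad/s
Differentiating the loop-closure r₂e^{iθ₂}+r₃e^{iθ₃}=r₁+r₄e^{iθ₄} gives r₂ω₂e^{iθ₂}+r₃ω₃e^{iθ₃}=r₄ω₄e^{iθ₄}.
Eliminating the other unknown: ω₄ = r₂ω₂ sin(θ₂−θ₃) / [r₄ sin(θ₄−θ₃)].
Numerator sine = +0.98511; denominator sine = +0.91140.
Result = 0.1004·12.58·(+0.98511) / (0.2834·(+0.91140)) = +4.8171 rad/s; magnitude 4.8171 rad/s.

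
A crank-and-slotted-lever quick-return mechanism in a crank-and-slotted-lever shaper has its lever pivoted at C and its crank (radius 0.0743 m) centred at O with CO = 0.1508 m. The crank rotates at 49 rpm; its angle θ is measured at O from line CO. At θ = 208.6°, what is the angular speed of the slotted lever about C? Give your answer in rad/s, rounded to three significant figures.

ω = 5.131 rad/s (from 49 rpm).
Crank pin A relative to C: A = (d + r cosθ, r sinθ); lever angle φ = atan2(r sinθ, d + r cosθ).
Differentiating tanφ: φ̇ = rω(d cosθ + r)/(d² + r² + 2dr cosθ).
d² + r² + 2dr cosθ = |CA|² = 0.00858651 m²;  d cosθ + r = -0.0581 m.
|ω_lever| = |0.0743·5.131·-0.0581| / 0.00858651 = 2.5797 rad/s.

2.58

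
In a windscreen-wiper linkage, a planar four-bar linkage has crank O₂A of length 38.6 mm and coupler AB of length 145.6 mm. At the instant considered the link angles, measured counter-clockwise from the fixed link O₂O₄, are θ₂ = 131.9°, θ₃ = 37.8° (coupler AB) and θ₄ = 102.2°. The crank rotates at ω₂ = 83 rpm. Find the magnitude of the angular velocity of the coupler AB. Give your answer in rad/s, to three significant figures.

1.27

ω₂ = 8.692 rad/s (from 83 rpm).
Differentiating the loop-closure r₂e^{iθ₂}+r₃e^{iθ₃}=r₁+r₄e^{iθ₄} gives r₂ω₂e^{iθ₂}+r₃ω₃e^{iθ₃}=r₄ω₄e^{iθ₄}.
Eliminating the other unknown: ω₃ = r₂ω₂ sin(θ₄−θ₂) / [r₃ sin(θ₃−θ₄)].
Numerator sine = -0.49546; denominator sine = -0.90183.
Result = 0.0386·8.692·(-0.49546) / (0.1456·(-0.90183)) = +1.2659 rad/s; magnitude 1.2659 rad/s.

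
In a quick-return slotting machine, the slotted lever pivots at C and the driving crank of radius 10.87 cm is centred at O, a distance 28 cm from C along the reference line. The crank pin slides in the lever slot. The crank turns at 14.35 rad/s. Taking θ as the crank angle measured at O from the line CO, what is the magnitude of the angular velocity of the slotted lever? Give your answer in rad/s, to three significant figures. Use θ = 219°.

ω = 14.35 rad/s
Crank pin A relative to C: A = (d + r cosθ, r sinθ); lever angle φ = atan2(r sinθ, d + r cosθ).
Differentiating tanφ: φ̇ = rω(d cosθ + r)/(d² + r² + 2dr cosθ).
d² + r² + 2dr cosθ = |CA|² = 0.0429093 m²;  d cosθ + r = -0.1089 m.
|ω_lever| = |0.1087·14.35·-0.1089| / 0.0429093 = 3.9588 rad/s.

3.96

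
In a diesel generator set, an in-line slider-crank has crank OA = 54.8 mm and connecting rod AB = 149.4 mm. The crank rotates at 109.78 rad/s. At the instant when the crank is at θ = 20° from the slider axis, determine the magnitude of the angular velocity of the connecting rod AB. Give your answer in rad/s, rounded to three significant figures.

38.1

ω = 109.8 rad/s
The rod makes angle φ with the slider axis where L sinφ = r sinθ; differentiating, L cosφ·φ̇ = r ω cosθ.
L cosφ = √(L² − r² sin²θ) = 0.14822 m.
|ω_rod| = r ω |cosθ| / √(L² − r² sin²θ) = 0.0548·109.8·0.93969/0.14822 = 38.14 rad/s.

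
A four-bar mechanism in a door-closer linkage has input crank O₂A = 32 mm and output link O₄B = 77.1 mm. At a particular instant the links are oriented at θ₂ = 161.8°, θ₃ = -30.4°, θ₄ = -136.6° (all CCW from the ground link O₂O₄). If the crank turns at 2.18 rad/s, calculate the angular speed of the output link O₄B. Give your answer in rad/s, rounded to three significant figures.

ω₂ = 2.18 rad/s
Differentiating the loop-closure r₂e^{iθ₂}+r₃e^{iθ₃}=r₁+r₄e^{iθ₄} gives r₂ω₂e^{iθ₂}+r₃ω₃e^{iθ₃}=r₄ω₄e^{iθ₄}.
Eliminating the other unknown: ω₄ = r₂ω₂ sin(θ₂−θ₃) / [r₄ sin(θ₄−θ₃)].
Numerator sine = -0.21132; denominator sine = -0.96029.
Result = 0.032·2.18·(-0.21132) / (0.0771·(-0.96029)) = +0.19911 rad/s; magnitude 0.19911 rad/s.

0.199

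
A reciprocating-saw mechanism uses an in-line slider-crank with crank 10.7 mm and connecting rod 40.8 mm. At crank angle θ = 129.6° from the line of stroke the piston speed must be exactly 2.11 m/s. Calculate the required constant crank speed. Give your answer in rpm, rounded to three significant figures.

2950

For an in-line slider-crank, |v_piston| = rω|sinθ|·[1 + r cosθ/√(L² − r² sin²θ)].
With r = 0.0107 m, L = 0.0408 m, θ = 129.6°: the bracketed kinematic factor |dx/dθ| = 0.0068372 m.
ω = v/|dx/dθ| = 2.11/0.0068372 = 308.6 rad/s.
N = 60ω/(2π) = 2946.9 rpm.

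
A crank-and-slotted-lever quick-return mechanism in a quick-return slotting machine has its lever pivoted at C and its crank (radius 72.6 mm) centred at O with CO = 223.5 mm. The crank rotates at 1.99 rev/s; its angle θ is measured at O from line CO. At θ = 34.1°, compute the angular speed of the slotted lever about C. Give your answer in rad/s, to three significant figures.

ω = 12.5 rad/s (from 1.99 rev/s).
Crank pin A relative to C: A = (d + r cosθ, r sinθ); lever angle φ = atan2(r sinθ, d + r cosθ).
Differentiating tanφ: φ̇ = rω(d cosθ + r)/(d² + r² + 2dr cosθ).
d² + r² + 2dr cosθ = |CA|² = 0.0820954 m²;  d cosθ + r = +0.25767 m.
|ω_lever| = |0.0726·12.5·+0.25767| / 0.0820954 = 2.8492 rad/s.

2.85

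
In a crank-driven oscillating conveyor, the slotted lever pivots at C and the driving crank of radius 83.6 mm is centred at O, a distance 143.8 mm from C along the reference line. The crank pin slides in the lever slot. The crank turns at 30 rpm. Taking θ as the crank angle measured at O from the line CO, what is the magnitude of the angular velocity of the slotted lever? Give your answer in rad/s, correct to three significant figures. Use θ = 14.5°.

1.15

ω = 3.142 rad/s (from 30 rpm).
Crank pin A relative to C: A = (d + r cosθ, r sinθ); lever angle φ = atan2(r sinθ, d + r cosθ).
Differentiating tanφ: φ̇ = rω(d cosθ + r)/(d² + r² + 2dr cosθ).
d² + r² + 2dr cosθ = |CA|² = 0.0509449 m²;  d cosθ + r = +0.22282 m.
|ω_lever| = |0.0836·3.142·+0.22282| / 0.0509449 = 1.1487 rad/s.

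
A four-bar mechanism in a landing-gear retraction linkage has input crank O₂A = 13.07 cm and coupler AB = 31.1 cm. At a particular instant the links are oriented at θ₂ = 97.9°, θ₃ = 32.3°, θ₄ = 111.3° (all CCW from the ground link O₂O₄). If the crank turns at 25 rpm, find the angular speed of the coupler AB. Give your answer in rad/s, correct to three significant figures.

0.260

ω₂ = 2.618 rad/s (from 25 rpm).
Differentiating the loop-closure r₂e^{iθ₂}+r₃e^{iθ₃}=r₁+r₄e^{iθ₄} gives r₂ω₂e^{iθ₂}+r₃ω₃e^{iθ₃}=r₄ω₄e^{iθ₄}.
Eliminating the other unknown: ω₃ = r₂ω₂ sin(θ₄−θ₂) / [r₃ sin(θ₃−θ₄)].
Numerator sine = +0.23175; denominator sine = -0.98163.
Result = 0.1307·2.618·(+0.23175) / (0.311·(-0.98163)) = -0.25975 rad/s; magnitude 0.25975 rad/s.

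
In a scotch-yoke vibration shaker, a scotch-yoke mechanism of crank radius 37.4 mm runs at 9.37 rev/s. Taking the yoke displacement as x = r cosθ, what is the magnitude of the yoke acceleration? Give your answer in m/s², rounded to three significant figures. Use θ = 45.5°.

ω = 58.87 rad/s (from 9.37 rev/s).
x = r cosθ ⇒ ẍ = −rω² cosθ (ω constant).
|a| = rω²|cosθ| = 0.0374·(58.87)²·|cos 45.5°| = 90.86 m/s².

90.9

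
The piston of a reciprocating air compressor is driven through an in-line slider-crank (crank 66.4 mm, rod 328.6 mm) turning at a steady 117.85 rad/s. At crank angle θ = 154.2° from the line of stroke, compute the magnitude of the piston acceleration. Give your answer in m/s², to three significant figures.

ω = 117.8 rad/s
x(θ) = r cosθ + √(L² − r² sin²θ); with ω constant, a = ω²·d²x/dθ².
d²x/dθ² = −r cosθ − r²(cos2θ)/√u − r⁴ sin²2θ/(4u^{3/2}),  u = L² − r² sin²θ = 0.107143 m².
Substituting r = 0.0664 m, L = 0.3286 m, θ = 154.2°: d²x/dθ² = +0.051329 m.
a = ω²·d²x/dθ² = (117.8)²·(+0.051329) = +712.9 m/s²;  |a| = 712.9 m/s².

713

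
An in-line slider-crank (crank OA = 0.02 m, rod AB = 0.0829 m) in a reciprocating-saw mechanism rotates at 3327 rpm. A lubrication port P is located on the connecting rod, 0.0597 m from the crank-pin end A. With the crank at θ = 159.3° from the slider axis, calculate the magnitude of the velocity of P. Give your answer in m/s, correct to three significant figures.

ω = 348.4 rad/s.  Crank-pin speed |V_A| = rω = 6.9681 m/s, perpendicular to OA.
Rod angle: sinφ = −(r/L) sinθ ⇒ φ = -4.892°; ω_rod = −rω cosθ/√(L²−r²sin²θ) = +78.915 rad/s.
V_P = V_A + ω_rod × AP, with AP = 0.0597 m along the rod.
Components: V_Px = −rω sinθ − a·ω_rod·sinφ = -2.0613 m/s;  V_Py = rω cosθ + a·ω_rod·cosφ = -1.8242 m/s.
|V_P| = √(V_Px² + V_Py²) = 2.7525 m/s.

2.75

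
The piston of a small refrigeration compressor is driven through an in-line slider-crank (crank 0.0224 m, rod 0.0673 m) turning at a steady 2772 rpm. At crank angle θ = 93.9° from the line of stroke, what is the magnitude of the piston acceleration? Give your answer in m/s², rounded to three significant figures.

ω = 2π·2772/60 = 290.3 rad/s
x(θ) = r cosθ + √(L² − r² sin²θ); with ω constant, a = ω²·d²x/dθ².
d²x/dθ² = −r cosθ − r²(cos2θ)/√u − r⁴ sin²2θ/(4u^{3/2}),  u = L² − r² sin²θ = 0.00402985 m².
Substituting r = 0.0224 m, L = 0.0673 m, θ = 93.9°: d²x/dθ² = +0.00935 m.
a = ω²·d²x/dθ² = (290.3)²·(+0.00935) = +787.87 m/s²;  |a| = 787.87 m/s².

788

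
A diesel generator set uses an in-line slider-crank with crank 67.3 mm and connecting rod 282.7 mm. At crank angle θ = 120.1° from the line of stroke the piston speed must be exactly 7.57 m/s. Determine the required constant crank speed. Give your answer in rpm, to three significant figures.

1410

For an in-line slider-crank, |v_piston| = rω|sinθ|·[1 + r cosθ/√(L² − r² sin²θ)].
With r = 0.0673 m, L = 0.2827 m, θ = 120.1°: the bracketed kinematic factor |dx/dθ| = 0.051121 m.
ω = v/|dx/dθ| = 7.57/0.051121 = 148.08 rad/s.
N = 60ω/(2π) = 1414.1 rpm.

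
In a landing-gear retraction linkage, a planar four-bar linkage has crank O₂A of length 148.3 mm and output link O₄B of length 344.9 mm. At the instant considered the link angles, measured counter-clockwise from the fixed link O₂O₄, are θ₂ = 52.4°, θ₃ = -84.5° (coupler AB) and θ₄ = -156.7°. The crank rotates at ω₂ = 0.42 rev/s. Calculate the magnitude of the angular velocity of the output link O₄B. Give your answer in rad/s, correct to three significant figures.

ω₂ = 2.639 rad/s (from 0.42 rev/s).
Differentiating the loop-closure r₂e^{iθ₂}+r₃e^{iθ₃}=r₁+r₄e^{iθ₄} gives r₂ω₂e^{iθ₂}+r₃ω₃e^{iθ₃}=r₄ω₄e^{iθ₄}.
Eliminating the other unknown: ω₄ = r₂ω₂ sin(θ₂−θ₃) / [r₄ sin(θ₄−θ₃)].
Numerator sine = +0.68327; denominator sine = -0.95213.
Result = 0.1483·2.639·(+0.68327) / (0.3449·(-0.95213)) = -0.81428 rad/s; magnitude 0.81428 rad/s.

0.814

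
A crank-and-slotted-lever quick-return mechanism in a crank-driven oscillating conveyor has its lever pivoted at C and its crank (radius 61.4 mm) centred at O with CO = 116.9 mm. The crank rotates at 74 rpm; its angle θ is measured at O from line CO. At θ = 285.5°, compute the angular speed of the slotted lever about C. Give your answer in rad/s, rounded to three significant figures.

2.07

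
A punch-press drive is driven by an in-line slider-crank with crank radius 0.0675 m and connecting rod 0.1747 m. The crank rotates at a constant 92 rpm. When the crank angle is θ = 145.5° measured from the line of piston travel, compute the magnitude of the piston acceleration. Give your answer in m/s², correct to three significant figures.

4.19

ω = 2π·92/60 = 9.634 rad/s
x(θ) = r cosθ + √(L² − r² sin²θ); with ω constant, a = ω²·d²x/dθ².
d²x/dθ² = −r cosθ − r²(cos2θ)/√u − r⁴ sin²2θ/(4u^{3/2}),  u = L² − r² sin²θ = 0.0290584 m².
Substituting r = 0.0675 m, L = 0.1747 m, θ = 145.5°: d²x/dθ² = +0.045137 m.
a = ω²·d²x/dθ² = (9.634)²·(+0.045137) = +4.1895 m/s²;  |a| = 4.1895 m/s².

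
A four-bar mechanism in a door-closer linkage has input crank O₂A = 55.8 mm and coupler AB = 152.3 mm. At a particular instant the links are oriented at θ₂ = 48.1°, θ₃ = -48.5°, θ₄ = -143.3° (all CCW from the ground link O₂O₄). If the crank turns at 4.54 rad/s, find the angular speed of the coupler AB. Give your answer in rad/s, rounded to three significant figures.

0.330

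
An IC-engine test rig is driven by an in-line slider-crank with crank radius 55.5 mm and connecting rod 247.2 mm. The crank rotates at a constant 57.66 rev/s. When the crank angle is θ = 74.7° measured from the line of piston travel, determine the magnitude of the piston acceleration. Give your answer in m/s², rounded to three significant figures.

ω = 2π·57.7 = 362.3 rad/s
x(θ) = r cosθ + √(L² − r² sin²θ); with ω constant, a = ω²·d²x/dθ².
d²x/dθ² = −r cosθ − r²(cos2θ)/√u − r⁴ sin²2θ/(4u^{3/2}),  u = L² − r² sin²θ = 0.0582421 m².
Substituting r = 0.0555 m, L = 0.2472 m, θ = 74.7°: d²x/dθ² = -0.0037027 m.
a = ω²·d²x/dθ² = (362.3)²·(-0.0037027) = -485.98 m/s²;  |a| = 485.98 m/s².

486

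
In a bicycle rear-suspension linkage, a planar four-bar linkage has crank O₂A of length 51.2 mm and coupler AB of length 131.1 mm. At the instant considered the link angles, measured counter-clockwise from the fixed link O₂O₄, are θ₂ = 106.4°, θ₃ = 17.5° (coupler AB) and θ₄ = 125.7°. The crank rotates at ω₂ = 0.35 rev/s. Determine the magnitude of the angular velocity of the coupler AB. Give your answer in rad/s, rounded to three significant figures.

0.299

ω₂ = 2.199 rad/s (from 0.35 rev/s).
Differentiating the loop-closure r₂e^{iθ₂}+r₃e^{iθ₃}=r₁+r₄e^{iθ₄} gives r₂ω₂e^{iθ₂}+r₃ω₃e^{iθ₃}=r₄ω₄e^{iθ₄}.
Eliminating the other unknown: ω₃ = r₂ω₂ sin(θ₄−θ₂) / [r₃ sin(θ₃−θ₄)].
Numerator sine = +0.33051; denominator sine = -0.94997.
Result = 0.0512·2.199·(+0.33051) / (0.1311·(-0.94997)) = -0.29881 rad/s; magnitude 0.29881 rad/s.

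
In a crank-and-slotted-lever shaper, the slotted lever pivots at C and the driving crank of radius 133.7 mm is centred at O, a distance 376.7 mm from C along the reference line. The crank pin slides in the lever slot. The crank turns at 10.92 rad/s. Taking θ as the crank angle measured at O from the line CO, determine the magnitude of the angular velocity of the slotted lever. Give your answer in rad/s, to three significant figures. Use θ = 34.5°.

2.67

ω = 10.92 rad/s
Crank pin A relative to C: A = (d + r cosθ, r sinθ); lever angle φ = atan2(r sinθ, d + r cosθ).
Differentiating tanφ: φ̇ = rω(d cosθ + r)/(d² + r² + 2dr cosθ).
d² + r² + 2dr cosθ = |CA|² = 0.242792 m²;  d cosθ + r = +0.44415 m.
|ω_lever| = |0.1337·10.92·+0.44415| / 0.242792 = 2.6708 rad/s.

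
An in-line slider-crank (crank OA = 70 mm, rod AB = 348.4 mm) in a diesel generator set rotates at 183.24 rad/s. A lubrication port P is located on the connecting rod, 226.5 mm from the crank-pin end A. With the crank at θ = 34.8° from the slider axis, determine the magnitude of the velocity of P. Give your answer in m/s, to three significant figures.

8.91

ω = 183.2 rad/s.  Crank-pin speed |V_A| = rω = 12.827 m/s, perpendicular to OA.
Rod angle: sinφ = −(r/L) sinθ ⇒ φ = -6.584°; ω_rod = −rω cosθ/√(L²−r²sin²θ) = -30.432 rad/s.
V_P = V_A + ω_rod × AP, with AP = 0.2265 m along the rod.
Components: V_Px = −rω sinθ − a·ω_rod·sinφ = -8.1108 m/s;  V_Py = rω cosθ + a·ω_rod·cosφ = +3.6852 m/s.
|V_P| = √(V_Px² + V_Py²) = 8.9088 m/s.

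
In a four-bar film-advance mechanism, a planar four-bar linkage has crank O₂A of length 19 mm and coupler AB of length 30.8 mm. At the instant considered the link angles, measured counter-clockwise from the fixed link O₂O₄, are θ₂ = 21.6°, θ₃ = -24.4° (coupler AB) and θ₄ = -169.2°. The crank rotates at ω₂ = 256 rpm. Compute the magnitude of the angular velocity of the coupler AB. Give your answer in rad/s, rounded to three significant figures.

5.38

ω₂ = 26.81 rad/s (from 256 rpm).
Differentiating the loop-closure r₂e^{iθ₂}+r₃e^{iθ₃}=r₁+r₄e^{iθ₄} gives r₂ω₂e^{iθ₂}+r₃ω₃e^{iθ₃}=r₄ω₄e^{iθ₄}.
Eliminating the other unknown: ω₃ = r₂ω₂ sin(θ₄−θ₂) / [r₃ sin(θ₃−θ₄)].
Numerator sine = +0.18738; denominator sine = +0.57643.
Result = 0.019·26.81·(+0.18738) / (0.0308·(+0.57643)) = +5.3759 rad/s; magnitude 5.3759 rad/s.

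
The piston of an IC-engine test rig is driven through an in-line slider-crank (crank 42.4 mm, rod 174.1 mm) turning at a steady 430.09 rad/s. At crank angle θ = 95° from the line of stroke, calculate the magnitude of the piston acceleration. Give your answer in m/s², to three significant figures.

ω = 430.1 rad/s
x(θ) = r cosθ + √(L² − r² sin²θ); with ω constant, a = ω²·d²x/dθ².
d²x/dθ² = −r cosθ − r²(cos2θ)/√u − r⁴ sin²2θ/(4u^{3/2}),  u = L² − r² sin²θ = 0.0285267 m².
Substituting r = 0.0424 m, L = 0.1741 m, θ = 95°: d²x/dθ² = +0.014173 m.
a = ω²·d²x/dθ² = (430.1)²·(+0.014173) = +2621.6 m/s²;  |a| = 2621.6 m/s².

2620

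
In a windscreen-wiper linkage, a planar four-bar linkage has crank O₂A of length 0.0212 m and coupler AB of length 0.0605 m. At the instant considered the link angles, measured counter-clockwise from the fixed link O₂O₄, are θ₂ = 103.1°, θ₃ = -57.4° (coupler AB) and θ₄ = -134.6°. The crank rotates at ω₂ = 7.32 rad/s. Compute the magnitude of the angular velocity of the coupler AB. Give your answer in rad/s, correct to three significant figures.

ω₂ = 7.32 rad/s
Differentiating the loop-closure r₂e^{iθ₂}+r₃e^{iθ₃}=r₁+r₄e^{iθ₄} gives r₂ω₂e^{iθ₂}+r₃ω₃e^{iθ₃}=r₄ω₄e^{iθ₄}.
Eliminating the other unknown: ω₃ = r₂ω₂ sin(θ₄−θ₂) / [r₃ sin(θ₃−θ₄)].
Numerator sine = +0.84526; denominator sine = +0.97515.
Result = 0.0212·7.32·(+0.84526) / (0.0605·(+0.97515)) = +2.2234 rad/s; magnitude 2.2234 rad/s.

2.22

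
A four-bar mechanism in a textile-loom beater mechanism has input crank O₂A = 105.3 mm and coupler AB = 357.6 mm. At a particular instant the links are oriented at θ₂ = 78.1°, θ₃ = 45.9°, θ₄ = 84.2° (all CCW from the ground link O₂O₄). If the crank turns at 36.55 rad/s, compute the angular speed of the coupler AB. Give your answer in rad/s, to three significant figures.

1.85

ω₂ = 36.55 rad/s
Differentiating the loop-closure r₂e^{iθ₂}+r₃e^{iθ₃}=r₁+r₄e^{iθ₄} gives r₂ω₂e^{iθ₂}+r₃ω₃e^{iθ₃}=r₄ω₄e^{iθ₄}.
Eliminating the other unknown: ω₃ = r₂ω₂ sin(θ₄−θ₂) / [r₃ sin(θ₃−θ₄)].
Numerator sine = +0.10626; denominator sine = -0.61978.
Result = 0.1053·36.55·(+0.10626) / (0.3576·(-0.61978)) = -1.8453 rad/s; magnitude 1.8453 rad/s.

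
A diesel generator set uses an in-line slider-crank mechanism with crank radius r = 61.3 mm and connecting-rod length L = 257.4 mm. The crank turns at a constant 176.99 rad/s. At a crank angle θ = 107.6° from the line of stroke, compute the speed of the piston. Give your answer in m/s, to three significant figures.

ω = 177 rad/s
For an in-line slider-crank, x = r cosθ + √(L² − r² sin²θ), so v = −rω sinθ·[1 + r cosθ/√(L² − r² sin²θ)].
With r = 0.0613 m, L = 0.2574 m, θ = 107.6°: √(L² − r² sin²θ) = 0.25068 m.
v = −0.0613·177·0.95319·[1 + 0.0613·-0.30237/0.25068] = -9.577 m/s.
|v| = 9.577 m/s.

9.58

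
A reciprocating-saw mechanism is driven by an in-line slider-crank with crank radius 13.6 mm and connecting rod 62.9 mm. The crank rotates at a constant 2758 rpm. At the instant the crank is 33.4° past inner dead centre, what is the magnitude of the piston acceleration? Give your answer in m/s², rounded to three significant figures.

ω = 2π·2758/60 = 288.8 rad/s
x(θ) = r cosθ + √(L² − r² sin²θ); with ω constant, a = ω²·d²x/dθ².
d²x/dθ² = −r cosθ − r²(cos2θ)/√u − r⁴ sin²2θ/(4u^{3/2}),  u = L² − r² sin²θ = 0.00390036 m².
Substituting r = 0.0136 m, L = 0.0629 m, θ = 33.4°: d²x/dθ² = -0.01255 m.
a = ω²·d²x/dθ² = (288.8)²·(-0.01255) = -1046.9 m/s²;  |a| = 1046.9 m/s².

1050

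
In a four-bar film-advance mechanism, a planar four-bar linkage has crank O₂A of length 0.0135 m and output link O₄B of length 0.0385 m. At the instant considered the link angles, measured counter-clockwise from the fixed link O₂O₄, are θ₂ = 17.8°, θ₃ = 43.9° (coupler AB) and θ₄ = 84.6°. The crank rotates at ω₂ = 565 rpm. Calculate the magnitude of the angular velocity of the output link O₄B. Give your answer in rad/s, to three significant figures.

14.0

ω₂ = 59.17 rad/s (from 565 rpm).
Differentiating the loop-closure r₂e^{iθ₂}+r₃e^{iθ₃}=r₁+r₄e^{iθ₄} gives r₂ω₂e^{iθ₂}+r₃ω₃e^{iθ₃}=r₄ω₄e^{iθ₄}.
Eliminating the other unknown: ω₄ = r₂ω₂ sin(θ₂−θ₃) / [r₄ sin(θ₄−θ₃)].
Numerator sine = -0.43994; denominator sine = +0.65210.
Result = 0.0135·59.17·(-0.43994) / (0.0385·(+0.65210)) = -13.997 rad/s; magnitude 13.997 rad/s.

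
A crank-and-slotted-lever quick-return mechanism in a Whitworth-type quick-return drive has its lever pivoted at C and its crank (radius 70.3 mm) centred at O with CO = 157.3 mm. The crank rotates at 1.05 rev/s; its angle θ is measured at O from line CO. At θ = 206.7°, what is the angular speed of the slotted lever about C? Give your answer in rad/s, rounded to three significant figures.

3.28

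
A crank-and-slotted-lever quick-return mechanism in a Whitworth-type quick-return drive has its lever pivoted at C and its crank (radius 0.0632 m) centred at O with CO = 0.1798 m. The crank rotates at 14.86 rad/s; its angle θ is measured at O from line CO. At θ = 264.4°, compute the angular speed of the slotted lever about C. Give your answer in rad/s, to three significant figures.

1.26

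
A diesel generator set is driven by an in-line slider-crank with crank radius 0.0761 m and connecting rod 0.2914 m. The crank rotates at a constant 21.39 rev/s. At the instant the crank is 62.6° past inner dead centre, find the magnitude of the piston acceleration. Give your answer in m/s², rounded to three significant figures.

ω = 2π·21.4 = 134.4 rad/s
x(θ) = r cosθ + √(L² − r² sin²θ); with ω constant, a = ω²·d²x/dθ².
d²x/dθ² = −r cosθ − r²(cos2θ)/√u − r⁴ sin²2θ/(4u^{3/2}),  u = L² − r² sin²θ = 0.0803492 m².
Substituting r = 0.0761 m, L = 0.2914 m, θ = 62.6°: d²x/dθ² = -0.02349 m.
a = ω²·d²x/dθ² = (134.4)²·(-0.02349) = -424.3 m/s²;  |a| = 424.3 m/s².

424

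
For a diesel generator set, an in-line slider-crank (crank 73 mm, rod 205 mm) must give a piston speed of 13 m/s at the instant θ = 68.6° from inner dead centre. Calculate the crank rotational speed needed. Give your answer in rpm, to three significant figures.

For an in-line slider-crank, |v_piston| = rω|sinθ|·[1 + r cosθ/√(L² − r² sin²θ)].
With r = 0.073 m, L = 0.205 m, θ = 68.6°: the bracketed kinematic factor |dx/dθ| = 0.077328 m.
ω = v/|dx/dθ| = 13/0.077328 = 168.12 rad/s.
N = 60ω/(2π) = 1605.4 rpm.

1610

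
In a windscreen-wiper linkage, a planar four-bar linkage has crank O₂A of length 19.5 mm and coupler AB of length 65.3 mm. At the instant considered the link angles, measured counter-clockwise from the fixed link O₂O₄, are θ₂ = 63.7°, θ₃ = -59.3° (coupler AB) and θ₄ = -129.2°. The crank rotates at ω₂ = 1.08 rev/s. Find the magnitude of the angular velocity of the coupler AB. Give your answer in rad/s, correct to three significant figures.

0.482

ω₂ = 6.786 rad/s (from 1.08 rev/s).
Differentiating the loop-closure r₂e^{iθ₂}+r₃e^{iθ₃}=r₁+r₄e^{iθ₄} gives r₂ω₂e^{iθ₂}+r₃ω₃e^{iθ₃}=r₄ω₄e^{iθ₄}.
Eliminating the other unknown: ω₃ = r₂ω₂ sin(θ₄−θ₂) / [r₃ sin(θ₃−θ₄)].
Numerator sine = +0.22325; denominator sine = +0.93909.
Result = 0.0195·6.786·(+0.22325) / (0.0653·(+0.93909)) = +0.48173 rad/s; magnitude 0.48173 rad/s.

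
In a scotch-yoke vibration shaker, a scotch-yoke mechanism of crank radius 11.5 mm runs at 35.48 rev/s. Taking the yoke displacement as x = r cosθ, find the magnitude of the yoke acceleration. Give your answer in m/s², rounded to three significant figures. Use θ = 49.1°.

374

ω = 222.9 rad/s (from 35.48 rev/s).
x = r cosθ ⇒ ẍ = −rω² cosθ (ω constant).
|a| = rω²|cosθ| = 0.0115·(222.9)²·|cos 49.1°| = 374.19 m/s².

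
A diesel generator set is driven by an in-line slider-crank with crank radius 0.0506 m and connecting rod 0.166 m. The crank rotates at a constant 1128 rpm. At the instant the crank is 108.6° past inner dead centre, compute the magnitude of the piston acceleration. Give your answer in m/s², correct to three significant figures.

ω = 2π·1128/60 = 118.1 rad/s
x(θ) = r cosθ + √(L² − r² sin²θ); with ω constant, a = ω²·d²x/dθ².
d²x/dθ² = −r cosθ − r²(cos2θ)/√u − r⁴ sin²2θ/(4u^{3/2}),  u = L² − r² sin²θ = 0.0252561 m².
Substituting r = 0.0506 m, L = 0.166 m, θ = 108.6°: d²x/dθ² = +0.028823 m.
a = ω²·d²x/dθ² = (118.1)²·(+0.028823) = +402.17 m/s²;  |a| = 402.17 m/s².

402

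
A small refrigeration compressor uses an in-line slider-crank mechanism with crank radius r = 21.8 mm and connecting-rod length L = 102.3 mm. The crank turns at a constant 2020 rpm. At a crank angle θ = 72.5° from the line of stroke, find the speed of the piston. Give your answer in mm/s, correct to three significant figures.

4690

ω = 2π·2020/60 = 211.5 rad/s
For an in-line slider-crank, x = r cosθ + √(L² − r² sin²θ), so v = −rω sinθ·[1 + r cosθ/√(L² − r² sin²θ)].
With r = 0.0218 m, L = 0.1023 m, θ = 72.5°: √(L² − r² sin²θ) = 0.10016 m.
v = −0.0218·211.5·0.95372·[1 + 0.0218·0.30071/0.10016] = -4.6858 m/s.
|v| = 4.6858 m/s = 4685.8 mm/s.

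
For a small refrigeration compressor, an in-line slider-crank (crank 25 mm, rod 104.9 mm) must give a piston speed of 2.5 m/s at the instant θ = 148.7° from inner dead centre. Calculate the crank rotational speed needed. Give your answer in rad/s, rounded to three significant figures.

For an in-line slider-crank, |v_piston| = rω|sinθ|·[1 + r cosθ/√(L² − r² sin²θ)].
With r = 0.025 m, L = 0.1049 m, θ = 148.7°: the bracketed kinematic factor |dx/dθ| = 0.010323 m.
ω = v/|dx/dθ| = 2.5/0.010323 = 242.19 rad/s.

242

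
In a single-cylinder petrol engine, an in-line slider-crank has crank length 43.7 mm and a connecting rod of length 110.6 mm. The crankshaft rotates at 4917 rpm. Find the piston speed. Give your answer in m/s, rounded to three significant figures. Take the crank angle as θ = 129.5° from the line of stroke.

12.8

ω = 2π·4917/60 = 514.9 rad/s
For an in-line slider-crank, x = r cosθ + √(L² − r² sin²θ), so v = −rω sinθ·[1 + r cosθ/√(L² − r² sin²θ)].
With r = 0.0437 m, L = 0.1106 m, θ = 129.5°: √(L² − r² sin²θ) = 0.10533 m.
v = −0.0437·514.9·0.77162·[1 + 0.0437·-0.63608/0.10533] = -12.781 m/s.
|v| = 12.781 m/s.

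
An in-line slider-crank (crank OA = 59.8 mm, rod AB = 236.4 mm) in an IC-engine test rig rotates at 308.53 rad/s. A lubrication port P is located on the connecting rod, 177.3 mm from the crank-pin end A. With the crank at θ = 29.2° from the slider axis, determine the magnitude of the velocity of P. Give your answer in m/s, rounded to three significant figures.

ω = 308.5 rad/s.  Crank-pin speed |V_A| = rω = 18.45 m/s, perpendicular to OA.
Rod angle: sinφ = −(r/L) sinθ ⇒ φ = -7.089°; ω_rod = −rω cosθ/√(L²−r²sin²θ) = -68.653 rad/s.
V_P = V_A + ω_rod × AP, with AP = 0.1773 m along the rod.
Components: V_Px = −rω sinθ − a·ω_rod·sinφ = -10.503 m/s;  V_Py = rω cosθ + a·ω_rod·cosφ = +4.0264 m/s.
|V_P| = √(V_Px² + V_Py²) = 11.249 m/s.

11.2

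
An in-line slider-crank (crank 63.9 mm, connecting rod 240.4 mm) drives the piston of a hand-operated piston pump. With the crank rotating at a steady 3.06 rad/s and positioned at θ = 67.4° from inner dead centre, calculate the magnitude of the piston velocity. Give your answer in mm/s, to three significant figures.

ω = 3.06 rad/s
For an in-line slider-crank, x = r cosθ + √(L² − r² sin²θ), so v = −rω sinθ·[1 + r cosθ/√(L² − r² sin²θ)].
With r = 0.0639 m, L = 0.2404 m, θ = 67.4°: √(L² − r² sin²θ) = 0.23305 m.
v = −0.0639·3.06·0.92321·[1 + 0.0639·0.38430/0.23305] = -0.19954 m/s.
|v| = 0.19954 m/s = 199.54 mm/s.

200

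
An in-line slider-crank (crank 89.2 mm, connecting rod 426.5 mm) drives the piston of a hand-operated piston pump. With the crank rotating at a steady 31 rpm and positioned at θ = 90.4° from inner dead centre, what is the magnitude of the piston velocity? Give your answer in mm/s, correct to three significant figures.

289

ω = 2π·31/60 = 3.246 rad/s
For an in-line slider-crank, x = r cosθ + √(L² − r² sin²θ), so v = −rω sinθ·[1 + r cosθ/√(L² − r² sin²θ)].
With r = 0.0892 m, L = 0.4265 m, θ = 90.4°: √(L² − r² sin²θ) = 0.41707 m.
v = −0.0892·3.246·0.99998·[1 + 0.0892·-0.00698/0.41707] = -0.28913 m/s.
|v| = 0.28913 m/s = 289.13 mm/s.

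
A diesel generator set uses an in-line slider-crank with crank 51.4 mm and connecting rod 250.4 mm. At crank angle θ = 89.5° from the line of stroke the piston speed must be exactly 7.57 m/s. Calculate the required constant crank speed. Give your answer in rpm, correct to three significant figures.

1400

For an in-line slider-crank, |v_piston| = rω|sinθ|·[1 + r cosθ/√(L² − r² sin²θ)].
With r = 0.0514 m, L = 0.2504 m, θ = 89.5°: the bracketed kinematic factor |dx/dθ| = 0.051492 m.
ω = v/|dx/dθ| = 7.57/0.051492 = 147.01 rad/s.
N = 60ω/(2π) = 1403.9 rpm.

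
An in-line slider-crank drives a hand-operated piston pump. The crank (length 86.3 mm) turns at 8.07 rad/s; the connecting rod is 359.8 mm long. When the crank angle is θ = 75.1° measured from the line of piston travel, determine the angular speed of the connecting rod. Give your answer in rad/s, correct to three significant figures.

ω = 8.07 rad/s
The rod makes angle φ with the slider axis where L sinφ = r sinθ; differentiating, L cosφ·φ̇ = r ω cosθ.
L cosφ = √(L² − r² sin²θ) = 0.35 m.
|ω_rod| = r ω |cosθ| / √(L² − r² sin²θ) = 0.0863·8.07·0.25713/0.35 = 0.51165 rad/s.

0.512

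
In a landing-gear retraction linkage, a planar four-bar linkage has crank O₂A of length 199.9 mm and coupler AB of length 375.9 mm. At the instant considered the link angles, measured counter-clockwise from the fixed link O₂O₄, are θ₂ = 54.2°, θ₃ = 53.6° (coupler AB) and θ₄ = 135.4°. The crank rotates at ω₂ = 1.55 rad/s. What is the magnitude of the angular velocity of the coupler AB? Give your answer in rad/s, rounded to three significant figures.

ω₂ = 1.55 rad/s
Differentiating the loop-closure r₂e^{iθ₂}+r₃e^{iθ₃}=r₁+r₄e^{iθ₄} gives r₂ω₂e^{iθ₂}+r₃ω₃e^{iθ₃}=r₄ω₄e^{iθ₄}.
Eliminating the other unknown: ω₃ = r₂ω₂ sin(θ₄−θ₂) / [r₃ sin(θ₃−θ₄)].
Numerator sine = +0.98823; denominator sine = -0.98978.
Result = 0.1999·1.55·(+0.98823) / (0.3759·(-0.98978)) = -0.82299 rad/s; magnitude 0.82299 rad/s.

0.823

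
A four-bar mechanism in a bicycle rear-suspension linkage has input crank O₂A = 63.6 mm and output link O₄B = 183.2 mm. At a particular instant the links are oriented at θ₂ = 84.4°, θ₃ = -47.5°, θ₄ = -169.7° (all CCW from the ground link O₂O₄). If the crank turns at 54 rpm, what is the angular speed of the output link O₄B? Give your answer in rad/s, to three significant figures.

ω₂ = 5.655 rad/s (from 54 rpm).
Differentiating the loop-closure r₂e^{iθ₂}+r₃e^{iθ₃}=r₁+r₄e^{iθ₄} gives r₂ω₂e^{iθ₂}+r₃ω₃e^{iθ₃}=r₄ω₄e^{iθ₄}.
Eliminating the other unknown: ω₄ = r₂ω₂ sin(θ₂−θ₃) / [r₄ sin(θ₄−θ₃)].
Numerator sine = +0.74431; denominator sine = -0.84619.
Result = 0.0636·5.655·(+0.74431) / (0.1832·(-0.84619)) = -1.7268 rad/s; magnitude 1.7268 rad/s.

1.73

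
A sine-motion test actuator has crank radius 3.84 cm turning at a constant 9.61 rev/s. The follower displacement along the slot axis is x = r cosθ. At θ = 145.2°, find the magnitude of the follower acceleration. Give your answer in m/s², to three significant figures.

115

ω = 60.38 rad/s (from 9.61 rev/s).
x = r cosθ ⇒ ẍ = −rω² cosθ (ω constant).
|a| = rω²|cosθ| = 0.0384·(60.38)²·|cos 145.2°| = 114.96 m/s².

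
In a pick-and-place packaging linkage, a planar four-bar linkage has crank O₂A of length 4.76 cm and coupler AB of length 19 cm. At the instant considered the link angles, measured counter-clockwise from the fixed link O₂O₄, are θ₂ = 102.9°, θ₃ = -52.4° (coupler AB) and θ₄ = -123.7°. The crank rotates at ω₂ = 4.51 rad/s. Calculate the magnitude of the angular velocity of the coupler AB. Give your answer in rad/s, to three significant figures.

0.867

ω₂ = 4.51 rad/s
Differentiating the loop-closure r₂e^{iθ₂}+r₃e^{iθ₃}=r₁+r₄e^{iθ₄} gives r₂ω₂e^{iθ₂}+r₃ω₃e^{iθ₃}=r₄ω₄e^{iθ₄}.
Eliminating the other unknown: ω₃ = r₂ω₂ sin(θ₄−θ₂) / [r₃ sin(θ₃−θ₄)].
Numerator sine = +0.72657; denominator sine = +0.94721.
Result = 0.0476·4.51·(+0.72657) / (0.19·(+0.94721)) = +0.86669 rad/s; magnitude 0.86669 rad/s.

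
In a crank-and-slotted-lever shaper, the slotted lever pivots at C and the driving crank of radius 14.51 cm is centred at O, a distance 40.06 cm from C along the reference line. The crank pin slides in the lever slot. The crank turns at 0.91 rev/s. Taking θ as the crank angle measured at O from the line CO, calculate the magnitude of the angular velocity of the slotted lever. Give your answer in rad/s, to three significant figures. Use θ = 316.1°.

1.36

ω = 5.718 rad/s (from 0.91 rev/s).
Crank pin A relative to C: A = (d + r cosθ, r sinθ); lever angle φ = atan2(r sinθ, d + r cosθ).
Differentiating tanφ: φ̇ = rω(d cosθ + r)/(d² + r² + 2dr cosθ).
d² + r² + 2dr cosθ = |CA|² = 0.265301 m²;  d cosθ + r = +0.43375 m.
|ω_lever| = |0.1451·5.718·+0.43375| / 0.265301 = 1.3564 rad/s.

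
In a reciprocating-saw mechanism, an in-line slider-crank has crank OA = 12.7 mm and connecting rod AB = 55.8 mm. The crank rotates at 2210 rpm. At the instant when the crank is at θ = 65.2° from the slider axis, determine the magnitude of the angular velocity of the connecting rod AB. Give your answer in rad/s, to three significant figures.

ω = 231.4 rad/s (converted from 2210 rpm).
The rod makes angle φ with the slider axis where L sinφ = r sinθ; differentiating, L cosφ·φ̇ = r ω cosθ.
L cosφ = √(L² − r² sin²θ) = 0.054596 m.
|ω_rod| = r ω |cosθ| / √(L² − r² sin²θ) = 0.0127·231.4·0.41945/0.054596 = 22.581 rad/s.

22.6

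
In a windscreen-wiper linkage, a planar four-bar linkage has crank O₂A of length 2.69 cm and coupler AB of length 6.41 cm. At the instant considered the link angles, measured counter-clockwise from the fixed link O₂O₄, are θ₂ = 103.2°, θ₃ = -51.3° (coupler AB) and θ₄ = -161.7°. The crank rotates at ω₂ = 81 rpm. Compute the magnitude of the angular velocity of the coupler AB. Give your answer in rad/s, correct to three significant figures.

ω₂ = 8.482 rad/s (from 81 rpm).
Differentiating the loop-closure r₂e^{iθ₂}+r₃e^{iθ₃}=r₁+r₄e^{iθ₄} gives r₂ω₂e^{iθ₂}+r₃ω₃e^{iθ₃}=r₄ω₄e^{iθ₄}.
Eliminating the other unknown: ω₃ = r₂ω₂ sin(θ₄−θ₂) / [r₃ sin(θ₃−θ₄)].
Numerator sine = +0.99604; denominator sine = +0.93728.
Result = 0.0269·8.482·(+0.99604) / (0.0641·(+0.93728)) = +3.7828 rad/s; magnitude 3.7828 rad/s.

3.78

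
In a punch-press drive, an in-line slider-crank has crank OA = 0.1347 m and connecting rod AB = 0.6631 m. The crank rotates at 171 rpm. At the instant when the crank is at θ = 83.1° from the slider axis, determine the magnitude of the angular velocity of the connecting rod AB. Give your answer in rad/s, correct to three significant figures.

ω = 17.91 rad/s (converted from 171 rpm).
The rod makes angle φ with the slider axis where L sinφ = r sinθ; differentiating, L cosφ·φ̇ = r ω cosθ.
L cosφ = √(L² − r² sin²θ) = 0.64948 m.
|ω_rod| = r ω |cosθ| / √(L² − r² sin²θ) = 0.1347·17.91·0.12014/0.64948 = 0.44618 rad/s.

0.446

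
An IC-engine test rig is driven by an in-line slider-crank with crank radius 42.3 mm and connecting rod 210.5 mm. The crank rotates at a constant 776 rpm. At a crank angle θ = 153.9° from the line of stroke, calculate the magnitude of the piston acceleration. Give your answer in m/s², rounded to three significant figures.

ω = 2π·776/60 = 81.26 rad/s
x(θ) = r cosθ + √(L² − r² sin²θ); with ω constant, a = ω²·d²x/dθ².
d²x/dθ² = −r cosθ − r²(cos2θ)/√u − r⁴ sin²2θ/(4u^{3/2}),  u = L² − r² sin²θ = 0.0439639 m².
Substituting r = 0.0423 m, L = 0.2105 m, θ = 153.9°: d²x/dθ² = +0.032702 m.
a = ω²·d²x/dθ² = (81.26)²·(+0.032702) = +215.95 m/s²;  |a| = 215.95 m/s².

216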